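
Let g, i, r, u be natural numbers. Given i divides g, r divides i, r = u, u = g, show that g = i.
From r = u and u = g, r = g. r divides i, so g divides i. Since i divides g, i = g. Then g = i.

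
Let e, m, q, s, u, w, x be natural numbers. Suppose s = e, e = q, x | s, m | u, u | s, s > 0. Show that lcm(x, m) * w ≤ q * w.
From s = e and e = q, s = q. m | u and u | s, hence m | s. Since x | s, lcm(x, m) | s. Since s > 0, lcm(x, m) ≤ s. s = q, so lcm(x, m) ≤ q. Then lcm(x, m) * w ≤ q * w.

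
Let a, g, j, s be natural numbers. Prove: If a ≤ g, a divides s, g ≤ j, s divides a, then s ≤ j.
Because a divides s and s divides a, a = s. a ≤ g and g ≤ j, hence a ≤ j. Since a = s, s ≤ j.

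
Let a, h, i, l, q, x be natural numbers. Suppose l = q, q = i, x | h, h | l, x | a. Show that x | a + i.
From l = q and q = i, l = i. x | h and h | l, thus x | l. From l = i, x | i. x | a, so x | a + i.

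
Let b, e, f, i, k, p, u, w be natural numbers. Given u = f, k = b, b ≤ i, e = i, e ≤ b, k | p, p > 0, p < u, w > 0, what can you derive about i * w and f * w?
i * w < f * w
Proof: e = i and e ≤ b, thus i ≤ b. Because b ≤ i, b = i. k = b, so k = i. From k | p, i | p. Since p > 0, i ≤ p. Since p < u, i < u. u = f, so i < f. w > 0, so i * w < f * w.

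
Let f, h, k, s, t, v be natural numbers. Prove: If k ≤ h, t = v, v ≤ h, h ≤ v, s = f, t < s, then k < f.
Since v ≤ h and h ≤ v, v = h. t = v, so t = h. Because s = f and t < s, t < f. t = h, so h < f. Because k ≤ h, k < f.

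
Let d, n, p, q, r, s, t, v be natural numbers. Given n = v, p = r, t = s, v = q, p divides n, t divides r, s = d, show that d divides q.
From t = s and s = d, t = d. n = v and p divides n, hence p divides v. v = q, so p divides q. Since p = r, r divides q. t divides r, so t divides q. t = d, so d divides q.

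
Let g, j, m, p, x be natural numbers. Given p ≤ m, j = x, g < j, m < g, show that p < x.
Because p ≤ m and m < g, p < g. j = x and g < j, hence g < x. p < g, so p < x.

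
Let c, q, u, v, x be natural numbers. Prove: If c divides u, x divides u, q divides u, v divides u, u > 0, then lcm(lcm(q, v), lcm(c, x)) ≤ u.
Since q divides u and v divides u, lcm(q, v) divides u. c divides u and x divides u, therefore lcm(c, x) divides u. lcm(q, v) divides u, so lcm(lcm(q, v), lcm(c, x)) divides u. u > 0, so lcm(lcm(q, v), lcm(c, x)) ≤ u.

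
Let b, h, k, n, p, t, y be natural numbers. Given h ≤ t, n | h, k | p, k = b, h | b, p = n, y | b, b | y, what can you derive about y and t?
y ≤ t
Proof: p = n and k | p, thus k | n. Since k = b, b | n. Since n | h, b | h. Since h | b, h = b. b | y and y | b, hence b = y. h = b, so h = y. h ≤ t, so y ≤ t.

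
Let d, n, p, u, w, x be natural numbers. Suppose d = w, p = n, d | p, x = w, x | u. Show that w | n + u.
p = n and d | p, hence d | n. Since d = w, w | n. Because x = w and x | u, w | u. From w | n, w | n + u.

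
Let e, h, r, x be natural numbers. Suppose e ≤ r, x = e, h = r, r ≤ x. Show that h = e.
x = e and r ≤ x, so r ≤ e. Since e ≤ r, r = e. h = r, so h = e.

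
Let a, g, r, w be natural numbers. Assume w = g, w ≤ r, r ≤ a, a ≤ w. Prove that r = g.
r ≤ a and a ≤ w, so r ≤ w. Since w ≤ r, r = w. Since w = g, r = g.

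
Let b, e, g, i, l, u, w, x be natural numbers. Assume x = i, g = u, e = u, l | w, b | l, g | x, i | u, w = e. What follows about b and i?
b | i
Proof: w = e and e = u, hence w = u. g = u and g | x, so u | x. Because x = i, u | i. i | u, so u = i. Since w = u, w = i. l | w, so l | i. Since b | l, b | i.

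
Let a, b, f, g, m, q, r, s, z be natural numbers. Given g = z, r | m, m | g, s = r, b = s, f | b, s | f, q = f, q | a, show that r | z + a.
r | m and m | g, hence r | g. Since g = z, r | z. b = s and f | b, so f | s. s | f, so f = s. q = f and q | a, thus f | a. Since f = s, s | a. Since s = r, r | a. Since r | z, r | z + a.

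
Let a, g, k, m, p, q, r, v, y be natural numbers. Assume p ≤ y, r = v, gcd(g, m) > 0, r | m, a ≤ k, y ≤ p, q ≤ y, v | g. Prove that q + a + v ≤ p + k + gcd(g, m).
From y ≤ p and p ≤ y, y = p. Since q ≤ y, q ≤ p. a ≤ k, so q + a ≤ p + k. From r = v and r | m, v | m. v | g, so v | gcd(g, m). Since gcd(g, m) > 0, v ≤ gcd(g, m). Since q + a ≤ p + k, q + a + v ≤ p + k + gcd(g, m).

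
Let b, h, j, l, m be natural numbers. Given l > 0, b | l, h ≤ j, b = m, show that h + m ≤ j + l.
From b = m and b | l, m | l. From l > 0, m ≤ l. Since h ≤ j, h + m ≤ j + l.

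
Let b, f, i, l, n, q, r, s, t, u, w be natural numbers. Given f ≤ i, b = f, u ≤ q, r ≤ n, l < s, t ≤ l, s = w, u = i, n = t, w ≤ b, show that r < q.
n = t and r ≤ n, thus r ≤ t. t ≤ l and l < s, thus t < s. s = w, so t < w. b = f and w ≤ b, so w ≤ f. Since f ≤ i, w ≤ i. t < w, so t < i. Since r ≤ t, r < i. Because u = i and u ≤ q, i ≤ q. Since r < i, r < q.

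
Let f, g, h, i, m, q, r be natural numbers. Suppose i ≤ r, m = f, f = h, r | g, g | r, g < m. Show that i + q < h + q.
r | g and g | r, so r = g. i ≤ r, so i ≤ g. Since m = f and f = h, m = h. Since g < m, g < h. From i ≤ g, i < h. Then i + q < h + q.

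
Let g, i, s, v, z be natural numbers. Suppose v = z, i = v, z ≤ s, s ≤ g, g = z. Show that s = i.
i = v and v = z, therefore i = z. From g = z and s ≤ g, s ≤ z. Since z ≤ s, z = s. From i = z, i = s. Then s = i.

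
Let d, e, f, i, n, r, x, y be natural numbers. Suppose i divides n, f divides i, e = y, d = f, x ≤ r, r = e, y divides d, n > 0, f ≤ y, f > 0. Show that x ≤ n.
Because r = e and e = y, r = y. From x ≤ r, x ≤ y. d = f and y divides d, therefore y divides f. Since f > 0, y ≤ f. Since f ≤ y, f = y. f divides i and i divides n, thus f divides n. Because n > 0, f ≤ n. Since f = y, y ≤ n. x ≤ y, so x ≤ n.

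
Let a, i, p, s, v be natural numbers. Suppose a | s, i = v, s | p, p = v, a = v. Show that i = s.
a = v and a | s, hence v | s. From p = v and s | p, s | v. Since v | s, v = s. i = v, so i = s.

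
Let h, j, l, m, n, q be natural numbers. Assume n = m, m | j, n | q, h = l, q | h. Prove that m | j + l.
n | q and q | h, so n | h. n = m, so m | h. h = l, so m | l. Since m | j, m | j + l.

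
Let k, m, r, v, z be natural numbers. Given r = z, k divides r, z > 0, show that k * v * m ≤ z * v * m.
Since r = z and k divides r, k divides z. Since z > 0, k ≤ z. By multiplying by a non-negative, k * v ≤ z * v. By multiplying by a non-negative, k * v * m ≤ z * v * m.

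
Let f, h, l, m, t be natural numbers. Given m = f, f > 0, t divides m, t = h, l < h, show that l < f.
t = h and t divides m, hence h divides m. Since m = f, h divides f. f > 0, so h ≤ f. Since l < h, l < f.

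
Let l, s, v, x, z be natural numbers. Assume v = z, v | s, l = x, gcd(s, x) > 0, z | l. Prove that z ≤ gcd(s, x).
v = z and v | s, hence z | s. l = x and z | l, therefore z | x. Since z | s, z | gcd(s, x). gcd(s, x) > 0, so z ≤ gcd(s, x).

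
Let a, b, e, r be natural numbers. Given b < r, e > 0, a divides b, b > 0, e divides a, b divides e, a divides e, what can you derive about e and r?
e < r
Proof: b divides e and e > 0, therefore b ≤ e. From a divides e and e divides a, a = e. a divides b and b > 0, thus a ≤ b. Because a = e, e ≤ b. b ≤ e, so b = e. Since b < r, e < r.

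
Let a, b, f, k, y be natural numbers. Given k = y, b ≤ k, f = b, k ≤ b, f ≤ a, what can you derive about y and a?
y ≤ a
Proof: From b ≤ k and k ≤ b, b = k. k = y, so b = y. f = b and f ≤ a, therefore b ≤ a. b = y, so y ≤ a.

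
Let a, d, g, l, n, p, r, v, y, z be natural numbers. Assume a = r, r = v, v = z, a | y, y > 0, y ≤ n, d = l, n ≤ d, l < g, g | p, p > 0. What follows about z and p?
z < p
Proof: From a = r and r = v, a = v. Since v = z, a = z. a | y and y > 0, hence a ≤ y. a = z, so z ≤ y. Because d = l and n ≤ d, n ≤ l. g | p and p > 0, so g ≤ p. Since l < g, l < p. n ≤ l, so n < p. y ≤ n, so y < p. Since z ≤ y, z < p.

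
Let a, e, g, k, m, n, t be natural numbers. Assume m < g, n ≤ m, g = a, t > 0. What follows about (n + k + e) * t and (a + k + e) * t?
(n + k + e) * t < (a + k + e) * t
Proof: n ≤ m and m < g, therefore n < g. g = a, so n < a. Then n + k < a + k. Then n + k + e < a + k + e. Since t > 0, by multiplying by a positive, (n + k + e) * t < (a + k + e) * t.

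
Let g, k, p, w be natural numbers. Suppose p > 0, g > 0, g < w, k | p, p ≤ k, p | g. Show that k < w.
k | p and p > 0, hence k ≤ p. Since p ≤ k, p = k. p | g and g > 0, thus p ≤ g. Because p = k, k ≤ g. g < w, so k < w.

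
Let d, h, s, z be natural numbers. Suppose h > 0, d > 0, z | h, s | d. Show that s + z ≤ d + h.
s | d and d > 0, so s ≤ d. Since z | h and h > 0, z ≤ h. Since s ≤ d, s + z ≤ d + h.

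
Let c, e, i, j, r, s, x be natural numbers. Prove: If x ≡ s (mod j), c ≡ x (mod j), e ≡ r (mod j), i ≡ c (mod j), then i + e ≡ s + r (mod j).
i ≡ c (mod j) and c ≡ x (mod j), thus i ≡ x (mod j). x ≡ s (mod j), so i ≡ s (mod j). e ≡ r (mod j), so i + e ≡ s + r (mod j).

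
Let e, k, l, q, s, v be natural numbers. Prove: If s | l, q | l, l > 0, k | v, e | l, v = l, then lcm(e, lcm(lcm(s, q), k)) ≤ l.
Because s | l and q | l, lcm(s, q) | l. v = l and k | v, so k | l. lcm(s, q) | l, so lcm(lcm(s, q), k) | l. e | l, so lcm(e, lcm(lcm(s, q), k)) | l. Since l > 0, lcm(e, lcm(lcm(s, q), k)) ≤ l.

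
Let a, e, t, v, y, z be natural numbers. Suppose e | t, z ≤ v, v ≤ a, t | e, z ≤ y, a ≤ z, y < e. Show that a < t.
z ≤ v and v ≤ a, thus z ≤ a. a ≤ z, so z = a. Since e | t and t | e, e = t. z ≤ y and y < e, hence z < e. e = t, so z < t. z = a, so a < t.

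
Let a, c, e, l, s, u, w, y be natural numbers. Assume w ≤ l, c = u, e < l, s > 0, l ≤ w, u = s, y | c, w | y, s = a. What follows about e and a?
e < a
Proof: Because w ≤ l and l ≤ w, w = l. w | y and y | c, hence w | c. Since c = u, w | u. From w = l, l | u. Since u = s, l | s. s > 0, so l ≤ s. Since e < l, e < s. Since s = a, e < a.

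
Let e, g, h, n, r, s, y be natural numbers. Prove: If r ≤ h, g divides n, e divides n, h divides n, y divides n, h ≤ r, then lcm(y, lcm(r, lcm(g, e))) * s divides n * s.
h ≤ r and r ≤ h, thus h = r. h divides n, so r divides n. g divides n and e divides n, therefore lcm(g, e) divides n. Since r divides n, lcm(r, lcm(g, e)) divides n. Because y divides n, lcm(y, lcm(r, lcm(g, e))) divides n. Then lcm(y, lcm(r, lcm(g, e))) * s divides n * s.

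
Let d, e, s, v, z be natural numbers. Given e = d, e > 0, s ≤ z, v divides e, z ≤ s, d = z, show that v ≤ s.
Since z ≤ s and s ≤ z, z = s. d = z, so d = s. v divides e and e > 0, hence v ≤ e. e = d, so v ≤ d. d = s, so v ≤ s.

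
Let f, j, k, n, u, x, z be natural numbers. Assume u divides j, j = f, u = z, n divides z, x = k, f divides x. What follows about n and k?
n divides k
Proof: j = f and u divides j, hence u divides f. Since f divides x, u divides x. u = z, so z divides x. x = k, so z divides k. Since n divides z, n divides k.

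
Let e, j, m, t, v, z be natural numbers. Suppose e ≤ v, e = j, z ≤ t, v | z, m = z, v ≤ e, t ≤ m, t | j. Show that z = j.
m = z and t ≤ m, hence t ≤ z. Since z ≤ t, t = z. Since t | j, z | j. From v ≤ e and e ≤ v, v = e. e = j, so v = j. v | z, so j | z. z | j, so z = j.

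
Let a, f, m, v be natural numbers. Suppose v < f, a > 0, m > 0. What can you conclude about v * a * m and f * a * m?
v * a * m < f * a * m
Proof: Since v < f and a > 0, by multiplying by a positive, v * a < f * a. From m > 0, by multiplying by a positive, v * a * m < f * a * m.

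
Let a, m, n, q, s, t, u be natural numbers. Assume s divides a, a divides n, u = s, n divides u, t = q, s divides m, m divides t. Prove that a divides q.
Because u = s and n divides u, n divides s. Since a divides n, a divides s. Since s divides a, s = a. s divides m and m divides t, so s divides t. Since t = q, s divides q. Since s = a, a divides q.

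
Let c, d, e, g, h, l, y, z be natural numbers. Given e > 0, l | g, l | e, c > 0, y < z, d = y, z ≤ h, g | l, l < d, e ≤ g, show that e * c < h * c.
Because l | e and e > 0, l ≤ e. Because g | l and l | g, g = l. Because e ≤ g, e ≤ l. l ≤ e, so l = e. d = y and l < d, thus l < y. Because y < z and z ≤ h, y < h. l < y, so l < h. Since l = e, e < h. c > 0, so e * c < h * c.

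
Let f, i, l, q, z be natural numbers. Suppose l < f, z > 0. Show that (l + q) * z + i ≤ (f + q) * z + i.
l < f, so l + q < f + q. Since z > 0, (l + q) * z < (f + q) * z. Then (l + q) * z + i < (f + q) * z + i. Then (l + q) * z + i ≤ (f + q) * z + i.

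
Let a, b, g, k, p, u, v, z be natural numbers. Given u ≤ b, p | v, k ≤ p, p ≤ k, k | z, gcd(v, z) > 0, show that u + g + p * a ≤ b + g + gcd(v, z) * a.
Because u ≤ b, u + g ≤ b + g. k ≤ p and p ≤ k, hence k = p. Since k | z, p | z. p | v, so p | gcd(v, z). Since gcd(v, z) > 0, p ≤ gcd(v, z). Then p * a ≤ gcd(v, z) * a. Since u + g ≤ b + g, u + g + p * a ≤ b + g + gcd(v, z) * a.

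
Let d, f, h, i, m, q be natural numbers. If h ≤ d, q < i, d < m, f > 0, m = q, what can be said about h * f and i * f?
h * f < i * f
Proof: m = q and d < m, therefore d < q. Since h ≤ d, h < q. Since q < i, h < i. Since f > 0, by multiplying by a positive, h * f < i * f.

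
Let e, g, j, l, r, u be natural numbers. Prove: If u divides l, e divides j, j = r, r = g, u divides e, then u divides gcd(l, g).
j = r and r = g, thus j = g. Since u divides e and e divides j, u divides j. From j = g, u divides g. u divides l, so u divides gcd(l, g).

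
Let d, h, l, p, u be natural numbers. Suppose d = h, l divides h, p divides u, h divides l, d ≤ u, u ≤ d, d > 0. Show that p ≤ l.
Since h divides l and l divides h, h = l. d = h, so d = l. u ≤ d and d ≤ u, so u = d. p divides u, so p divides d. d > 0, so p ≤ d. Since d = l, p ≤ l.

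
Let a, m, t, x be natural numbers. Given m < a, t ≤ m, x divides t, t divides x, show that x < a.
Since t divides x and x divides t, t = x. t ≤ m and m < a, so t < a. t = x, so x < a.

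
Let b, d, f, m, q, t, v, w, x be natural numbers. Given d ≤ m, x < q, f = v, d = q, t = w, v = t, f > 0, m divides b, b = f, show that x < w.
From v = t and t = w, v = w. Because b = f and m divides b, m divides f. f > 0, so m ≤ f. Since d ≤ m, d ≤ f. Since f = v, d ≤ v. d = q, so q ≤ v. x < q, so x < v. Since v = w, x < w.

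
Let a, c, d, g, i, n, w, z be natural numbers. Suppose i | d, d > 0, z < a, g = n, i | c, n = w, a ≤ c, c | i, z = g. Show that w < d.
z = g and g = n, therefore z = n. z < a and a ≤ c, hence z < c. z = n, so n < c. Since n = w, w < c. Because i | c and c | i, i = c. Since i | d, c | d. Since d > 0, c ≤ d. Since w < c, w < d.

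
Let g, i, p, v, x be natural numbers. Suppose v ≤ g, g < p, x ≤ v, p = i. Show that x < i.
v ≤ g and g < p, so v < p. Since p = i, v < i. x ≤ v, so x < i.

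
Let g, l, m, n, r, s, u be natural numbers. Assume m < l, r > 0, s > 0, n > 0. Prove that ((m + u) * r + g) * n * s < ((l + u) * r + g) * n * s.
From m < l, m + u < l + u. Since r > 0, by multiplying by a positive, (m + u) * r < (l + u) * r. Then (m + u) * r + g < (l + u) * r + g. From n > 0, by multiplying by a positive, ((m + u) * r + g) * n < ((l + u) * r + g) * n. Since s > 0, by multiplying by a positive, ((m + u) * r + g) * n * s < ((l + u) * r + g) * n * s.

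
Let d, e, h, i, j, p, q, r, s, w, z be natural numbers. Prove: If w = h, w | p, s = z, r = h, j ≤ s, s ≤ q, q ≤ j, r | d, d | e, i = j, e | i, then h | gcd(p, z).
w = h and w | p, hence h | p. From s ≤ q and q ≤ j, s ≤ j. Because j ≤ s, j = s. r | d and d | e, thus r | e. Since i = j and e | i, e | j. r | e, so r | j. j = s, so r | s. r = h, so h | s. Since s = z, h | z. Since h | p, h | gcd(p, z).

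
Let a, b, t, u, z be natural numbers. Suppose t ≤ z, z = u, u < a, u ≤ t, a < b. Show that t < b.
z = u and t ≤ z, hence t ≤ u. u ≤ t, so u = t. u < a and a < b, therefore u < b. u = t, so t < b.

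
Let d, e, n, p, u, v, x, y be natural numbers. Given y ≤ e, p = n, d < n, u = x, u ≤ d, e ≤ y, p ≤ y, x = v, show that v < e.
u = x and x = v, hence u = v. y ≤ e and e ≤ y, hence y = e. p = n and p ≤ y, therefore n ≤ y. Since y = e, n ≤ e. d < n, so d < e. Since u ≤ d, u < e. Since u = v, v < e.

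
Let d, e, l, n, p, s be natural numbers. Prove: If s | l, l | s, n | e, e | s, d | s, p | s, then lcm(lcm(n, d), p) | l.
s | l and l | s, therefore s = l. n | e and e | s, thus n | s. Because d | s, lcm(n, d) | s. Since p | s, lcm(lcm(n, d), p) | s. From s = l, lcm(lcm(n, d), p) | l.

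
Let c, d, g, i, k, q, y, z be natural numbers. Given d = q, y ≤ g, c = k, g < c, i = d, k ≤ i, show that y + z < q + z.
c = k and g < c, thus g < k. Since y ≤ g, y < k. i = d and k ≤ i, so k ≤ d. y < k, so y < d. Since d = q, y < q. Then y + z < q + z.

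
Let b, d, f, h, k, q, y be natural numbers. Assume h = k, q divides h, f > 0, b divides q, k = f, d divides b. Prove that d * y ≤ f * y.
From h = k and q divides h, q divides k. Since b divides q, b divides k. d divides b, so d divides k. k = f, so d divides f. Since f > 0, d ≤ f. By multiplying by a non-negative, d * y ≤ f * y.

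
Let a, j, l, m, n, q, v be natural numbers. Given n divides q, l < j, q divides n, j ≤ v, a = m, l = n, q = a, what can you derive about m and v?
m < v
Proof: n divides q and q divides n, thus n = q. Because q = a, n = a. From a = m, n = m. l < j and j ≤ v, thus l < v. l = n, so n < v. Since n = m, m < v.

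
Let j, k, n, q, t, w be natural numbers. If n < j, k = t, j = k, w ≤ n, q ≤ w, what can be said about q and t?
q < t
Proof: Since j = k and k = t, j = t. Since n < j, n < t. Since w ≤ n, w < t. q ≤ w, so q < t.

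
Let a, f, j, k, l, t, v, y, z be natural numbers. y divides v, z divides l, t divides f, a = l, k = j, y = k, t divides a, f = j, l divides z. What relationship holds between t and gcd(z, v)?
t divides gcd(z, v)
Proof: From l divides z and z divides l, l = z. From a = l, a = z. From t divides a, t divides z. From f = j and t divides f, t divides j. y = k and k = j, hence y = j. y divides v, so j divides v. Since t divides j, t divides v. t divides z, so t divides gcd(z, v).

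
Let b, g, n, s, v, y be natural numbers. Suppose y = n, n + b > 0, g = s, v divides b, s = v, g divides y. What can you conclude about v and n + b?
v ≤ n + b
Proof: y = n and g divides y, therefore g divides n. Because g = s, s divides n. s = v, so v divides n. From v divides b, v divides n + b. Because n + b > 0, v ≤ n + b.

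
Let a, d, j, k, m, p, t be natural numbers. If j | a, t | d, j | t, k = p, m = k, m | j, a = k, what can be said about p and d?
p | d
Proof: a = k and j | a, thus j | k. Since m = k and m | j, k | j. j | k, so j = k. Since k = p, j = p. From j | t and t | d, j | d. Since j = p, p | d.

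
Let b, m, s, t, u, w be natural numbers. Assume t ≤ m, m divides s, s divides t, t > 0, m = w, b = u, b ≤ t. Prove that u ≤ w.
m divides s and s divides t, so m divides t. Since t > 0, m ≤ t. t ≤ m, so t = m. Since m = w, t = w. b = u and b ≤ t, so u ≤ t. t = w, so u ≤ w.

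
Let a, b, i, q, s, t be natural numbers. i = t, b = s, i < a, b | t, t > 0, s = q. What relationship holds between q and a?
q < a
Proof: b = s and b | t, therefore s | t. From t > 0, s ≤ t. s = q, so q ≤ t. From i = t and i < a, t < a. Since q ≤ t, q < a.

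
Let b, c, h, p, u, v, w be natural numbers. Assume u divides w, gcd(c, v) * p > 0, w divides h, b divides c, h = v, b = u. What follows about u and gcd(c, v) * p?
u ≤ gcd(c, v) * p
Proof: Since b = u and b divides c, u divides c. u divides w and w divides h, therefore u divides h. h = v, so u divides v. u divides c, so u divides gcd(c, v). Then u divides gcd(c, v) * p. Since gcd(c, v) * p > 0, u ≤ gcd(c, v) * p.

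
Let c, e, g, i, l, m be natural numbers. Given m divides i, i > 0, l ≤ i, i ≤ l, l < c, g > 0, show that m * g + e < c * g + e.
m divides i and i > 0, so m ≤ i. From l ≤ i and i ≤ l, l = i. Since l < c, i < c. m ≤ i, so m < c. Because g > 0, by multiplying by a positive, m * g < c * g. Then m * g + e < c * g + e.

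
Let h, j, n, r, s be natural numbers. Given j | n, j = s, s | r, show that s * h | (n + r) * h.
j = s and j | n, thus s | n. Since s | r, s | n + r. Then s * h | (n + r) * h.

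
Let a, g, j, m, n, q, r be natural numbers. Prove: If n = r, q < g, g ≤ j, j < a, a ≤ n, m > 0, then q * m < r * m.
q < g and g ≤ j, therefore q < j. j < a and a ≤ n, thus j < n. q < j, so q < n. n = r, so q < r. From m > 0, by multiplying by a positive, q * m < r * m.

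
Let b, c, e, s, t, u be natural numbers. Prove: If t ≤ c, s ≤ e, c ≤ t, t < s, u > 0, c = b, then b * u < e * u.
t ≤ c and c ≤ t, therefore t = c. Since c = b, t = b. t < s and s ≤ e, hence t < e. t = b, so b < e. u > 0, so b * u < e * u.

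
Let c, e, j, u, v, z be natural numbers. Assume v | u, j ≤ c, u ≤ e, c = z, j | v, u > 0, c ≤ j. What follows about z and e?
z ≤ e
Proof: j ≤ c and c ≤ j, thus j = c. From c = z, j = z. j | v and v | u, so j | u. Since j = z, z | u. Since u > 0, z ≤ u. Because u ≤ e, z ≤ e.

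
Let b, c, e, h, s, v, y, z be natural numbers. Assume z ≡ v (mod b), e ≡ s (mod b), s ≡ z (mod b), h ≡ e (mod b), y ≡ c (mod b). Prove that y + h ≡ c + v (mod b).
h ≡ e (mod b) and e ≡ s (mod b), thus h ≡ s (mod b). s ≡ z (mod b), so h ≡ z (mod b). Because z ≡ v (mod b), h ≡ v (mod b). Since y ≡ c (mod b), y + h ≡ c + v (mod b).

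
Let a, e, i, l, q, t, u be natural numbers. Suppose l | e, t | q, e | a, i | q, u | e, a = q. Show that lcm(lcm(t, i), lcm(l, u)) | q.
t | q and i | q, so lcm(t, i) | q. Since l | e and u | e, lcm(l, u) | e. a = q and e | a, therefore e | q. Since lcm(l, u) | e, lcm(l, u) | q. lcm(t, i) | q, so lcm(lcm(t, i), lcm(l, u)) | q.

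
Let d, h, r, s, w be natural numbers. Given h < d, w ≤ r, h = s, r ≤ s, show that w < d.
w ≤ r and r ≤ s, so w ≤ s. h = s and h < d, therefore s < d. From w ≤ s, w < d.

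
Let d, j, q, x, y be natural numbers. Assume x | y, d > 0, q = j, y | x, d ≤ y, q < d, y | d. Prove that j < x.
y | d and d > 0, therefore y ≤ d. d ≤ y, so d = y. y | x and x | y, therefore y = x. d = y, so d = x. Because q = j and q < d, j < d. d = x, so j < x.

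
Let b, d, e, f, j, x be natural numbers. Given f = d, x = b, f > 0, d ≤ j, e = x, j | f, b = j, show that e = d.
Since e = x and x = b, e = b. Because b = j, e = j. j | f and f > 0, therefore j ≤ f. f = d, so j ≤ d. Since d ≤ j, j = d. e = j, so e = d.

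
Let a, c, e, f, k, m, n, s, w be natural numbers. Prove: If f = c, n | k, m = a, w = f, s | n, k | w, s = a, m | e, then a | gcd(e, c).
From m = a and m | e, a | e. Because w = f and f = c, w = c. s = a and s | n, therefore a | n. n | k, so a | k. Since k | w, a | w. Since w = c, a | c. a | e, so a | gcd(e, c).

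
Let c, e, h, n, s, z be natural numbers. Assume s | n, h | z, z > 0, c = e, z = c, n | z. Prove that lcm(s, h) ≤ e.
From z = c and c = e, z = e. Since s | n and n | z, s | z. Since h | z, lcm(s, h) | z. Since z > 0, lcm(s, h) ≤ z. z = e, so lcm(s, h) ≤ e.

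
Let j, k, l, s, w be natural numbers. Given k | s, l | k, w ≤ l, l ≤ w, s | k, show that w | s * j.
k | s and s | k, so k = s. l ≤ w and w ≤ l, so l = w. Since l | k, w | k. k = s, so w | s. Then w | s * j.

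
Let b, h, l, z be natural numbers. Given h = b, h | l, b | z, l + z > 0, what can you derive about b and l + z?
b ≤ l + z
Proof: From h = b and h | l, b | l. Since b | z, b | l + z. l + z > 0, so b ≤ l + z.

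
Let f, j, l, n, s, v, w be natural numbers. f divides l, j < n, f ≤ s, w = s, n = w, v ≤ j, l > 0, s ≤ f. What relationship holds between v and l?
v < l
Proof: v ≤ j and j < n, hence v < n. Since n = w, v < w. Since w = s, v < s. From f ≤ s and s ≤ f, f = s. f divides l, so s divides l. Since l > 0, s ≤ l. Since v < s, v < l.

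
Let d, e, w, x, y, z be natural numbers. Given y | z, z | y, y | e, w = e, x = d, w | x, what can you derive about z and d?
z | d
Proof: y | z and z | y, thus y = z. x = d and w | x, thus w | d. w = e, so e | d. Since y | e, y | d. y = z, so z | d.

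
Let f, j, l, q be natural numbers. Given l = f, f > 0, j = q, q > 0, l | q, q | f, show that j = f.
q | f and f > 0, thus q ≤ f. Because l = f and l | q, f | q. Since q > 0, f ≤ q. From q ≤ f, q = f. Since j = q, j = f.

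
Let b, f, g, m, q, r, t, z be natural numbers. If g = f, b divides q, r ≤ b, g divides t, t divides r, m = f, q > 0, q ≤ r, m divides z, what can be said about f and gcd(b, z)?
f divides gcd(b, z)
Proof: Since g = f and g divides t, f divides t. b divides q and q > 0, thus b ≤ q. q ≤ r, so b ≤ r. Since r ≤ b, r = b. Since t divides r, t divides b. Since f divides t, f divides b. m = f and m divides z, so f divides z. Since f divides b, f divides gcd(b, z).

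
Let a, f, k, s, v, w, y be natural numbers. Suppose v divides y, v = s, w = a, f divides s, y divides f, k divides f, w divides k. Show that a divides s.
Because v = s and v divides y, s divides y. Since y divides f, s divides f. f divides s, so f = s. w divides k and k divides f, thus w divides f. w = a, so a divides f. Since f = s, a divides s.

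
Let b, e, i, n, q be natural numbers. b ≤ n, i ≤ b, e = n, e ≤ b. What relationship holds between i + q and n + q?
i + q ≤ n + q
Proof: Because e = n and e ≤ b, n ≤ b. Since b ≤ n, b = n. Since i ≤ b, i ≤ n. Then i + q ≤ n + q.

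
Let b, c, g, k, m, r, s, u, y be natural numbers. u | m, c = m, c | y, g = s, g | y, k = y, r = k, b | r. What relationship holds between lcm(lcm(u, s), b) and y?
lcm(lcm(u, s), b) | y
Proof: c = m and c | y, so m | y. u | m, so u | y. g = s and g | y, so s | y. u | y, so lcm(u, s) | y. r = k and b | r, hence b | k. From k = y, b | y. lcm(u, s) | y, so lcm(lcm(u, s), b) | y.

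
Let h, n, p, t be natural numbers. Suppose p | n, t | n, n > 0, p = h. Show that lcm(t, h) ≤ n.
p = h and p | n, therefore h | n. Since t | n, lcm(t, h) | n. n > 0, so lcm(t, h) ≤ n.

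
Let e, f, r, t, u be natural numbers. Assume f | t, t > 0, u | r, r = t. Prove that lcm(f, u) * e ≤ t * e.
r = t and u | r, thus u | t. Since f | t, lcm(f, u) | t. Since t > 0, lcm(f, u) ≤ t. Then lcm(f, u) * e ≤ t * e.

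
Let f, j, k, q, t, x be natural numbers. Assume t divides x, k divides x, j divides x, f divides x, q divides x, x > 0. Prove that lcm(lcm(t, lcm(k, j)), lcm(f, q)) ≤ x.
Since k divides x and j divides x, lcm(k, j) divides x. t divides x, so lcm(t, lcm(k, j)) divides x. Because f divides x and q divides x, lcm(f, q) divides x. lcm(t, lcm(k, j)) divides x, so lcm(lcm(t, lcm(k, j)), lcm(f, q)) divides x. x > 0, so lcm(lcm(t, lcm(k, j)), lcm(f, q)) ≤ x.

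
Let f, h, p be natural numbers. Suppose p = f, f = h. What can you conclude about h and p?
h = p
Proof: Since p = f and f = h, p = h. Then h = p.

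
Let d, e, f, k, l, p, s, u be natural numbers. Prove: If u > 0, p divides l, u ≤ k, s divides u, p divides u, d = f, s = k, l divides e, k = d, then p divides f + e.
s = k and s divides u, hence k divides u. Since u > 0, k ≤ u. Since u ≤ k, u = k. k = d, so u = d. p divides u, so p divides d. Since d = f, p divides f. p divides l and l divides e, so p divides e. From p divides f, p divides f + e.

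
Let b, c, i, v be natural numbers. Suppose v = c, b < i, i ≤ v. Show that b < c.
From b < i and i ≤ v, b < v. Since v = c, b < c.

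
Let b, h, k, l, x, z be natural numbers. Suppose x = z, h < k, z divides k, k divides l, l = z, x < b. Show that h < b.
l = z and k divides l, so k divides z. Since z divides k, z = k. Since x = z and x < b, z < b. z = k, so k < b. Since h < k, h < b.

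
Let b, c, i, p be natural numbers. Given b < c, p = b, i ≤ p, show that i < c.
p = b and i ≤ p, therefore i ≤ b. Because b < c, i < c.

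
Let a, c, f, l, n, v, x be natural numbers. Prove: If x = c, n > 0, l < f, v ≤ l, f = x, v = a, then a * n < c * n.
f = x and x = c, hence f = c. v ≤ l and l < f, therefore v < f. Since f = c, v < c. v = a, so a < c. Combined with n > 0, by multiplying by a positive, a * n < c * n.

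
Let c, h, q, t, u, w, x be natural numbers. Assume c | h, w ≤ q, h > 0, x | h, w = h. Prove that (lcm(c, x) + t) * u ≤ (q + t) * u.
From c | h and x | h, lcm(c, x) | h. h > 0, so lcm(c, x) ≤ h. From w = h and w ≤ q, h ≤ q. Since lcm(c, x) ≤ h, lcm(c, x) ≤ q. Then lcm(c, x) + t ≤ q + t. Then (lcm(c, x) + t) * u ≤ (q + t) * u.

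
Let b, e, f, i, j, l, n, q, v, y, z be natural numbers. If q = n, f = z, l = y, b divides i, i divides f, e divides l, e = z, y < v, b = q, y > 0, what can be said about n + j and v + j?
n + j < v + j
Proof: b = q and q = n, thus b = n. f = z and i divides f, thus i divides z. b divides i, so b divides z. e = z and e divides l, so z divides l. Since l = y, z divides y. b divides z, so b divides y. Since b = n, n divides y. Since y > 0, n ≤ y. Since y < v, n < v. Then n + j < v + j.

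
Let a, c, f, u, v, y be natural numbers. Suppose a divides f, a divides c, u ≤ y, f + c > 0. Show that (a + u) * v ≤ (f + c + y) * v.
Because a divides f and a divides c, a divides f + c. From f + c > 0, a ≤ f + c. From u ≤ y, a + u ≤ f + c + y. By multiplying by a non-negative, (a + u) * v ≤ (f + c + y) * v.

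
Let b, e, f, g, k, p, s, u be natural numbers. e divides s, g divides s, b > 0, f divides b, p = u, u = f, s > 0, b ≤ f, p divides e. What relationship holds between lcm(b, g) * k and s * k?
lcm(b, g) * k ≤ s * k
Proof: f divides b and b > 0, thus f ≤ b. Since b ≤ f, f = b. Because u = f, u = b. Because p = u, p = b. p divides e and e divides s, thus p divides s. Since p = b, b divides s. Since g divides s, lcm(b, g) divides s. Since s > 0, lcm(b, g) ≤ s. By multiplying by a non-negative, lcm(b, g) * k ≤ s * k.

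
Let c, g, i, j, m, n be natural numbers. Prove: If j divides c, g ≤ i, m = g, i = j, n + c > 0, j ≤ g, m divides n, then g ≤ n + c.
m = g and m divides n, therefore g divides n. i = j and g ≤ i, so g ≤ j. j ≤ g, so j = g. From j divides c, g divides c. Since g divides n, g divides n + c. Since n + c > 0, g ≤ n + c.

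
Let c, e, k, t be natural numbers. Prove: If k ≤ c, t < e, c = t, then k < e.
From c = t and k ≤ c, k ≤ t. Since t < e, k < e.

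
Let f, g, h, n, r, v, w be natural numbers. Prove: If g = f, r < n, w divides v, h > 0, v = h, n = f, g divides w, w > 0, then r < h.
n = f and r < n, thus r < f. Because g = f and g divides w, f divides w. From w > 0, f ≤ w. v = h and w divides v, therefore w divides h. h > 0, so w ≤ h. From f ≤ w, f ≤ h. From r < f, r < h.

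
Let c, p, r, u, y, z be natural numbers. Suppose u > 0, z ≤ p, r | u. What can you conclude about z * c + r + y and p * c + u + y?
z * c + r + y ≤ p * c + u + y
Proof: z ≤ p, so z * c ≤ p * c. r | u and u > 0, hence r ≤ u. Since z * c ≤ p * c, z * c + r ≤ p * c + u. Then z * c + r + y ≤ p * c + u + y.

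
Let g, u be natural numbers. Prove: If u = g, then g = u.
u = g. By symmetry, g = u.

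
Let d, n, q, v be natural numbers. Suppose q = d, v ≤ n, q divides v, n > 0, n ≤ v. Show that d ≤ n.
Since v ≤ n and n ≤ v, v = n. q = d and q divides v, hence d divides v. Since v = n, d divides n. n > 0, so d ≤ n.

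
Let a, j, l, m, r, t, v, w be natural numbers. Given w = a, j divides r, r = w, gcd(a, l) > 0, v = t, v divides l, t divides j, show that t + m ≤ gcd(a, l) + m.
r = w and w = a, thus r = a. t divides j and j divides r, hence t divides r. Since r = a, t divides a. v = t and v divides l, therefore t divides l. Since t divides a, t divides gcd(a, l). gcd(a, l) > 0, so t ≤ gcd(a, l). Then t + m ≤ gcd(a, l) + m.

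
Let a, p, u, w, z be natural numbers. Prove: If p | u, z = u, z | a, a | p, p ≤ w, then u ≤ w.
z = u and z | a, therefore u | a. Since a | p, u | p. Since p | u, p = u. Since p ≤ w, u ≤ w.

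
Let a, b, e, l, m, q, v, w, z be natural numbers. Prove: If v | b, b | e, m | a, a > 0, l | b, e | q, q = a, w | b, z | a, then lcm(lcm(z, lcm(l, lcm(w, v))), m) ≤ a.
w | b and v | b, therefore lcm(w, v) | b. l | b, so lcm(l, lcm(w, v)) | b. Because q = a and e | q, e | a. b | e, so b | a. lcm(l, lcm(w, v)) | b, so lcm(l, lcm(w, v)) | a. Since z | a, lcm(z, lcm(l, lcm(w, v))) | a. Since m | a, lcm(lcm(z, lcm(l, lcm(w, v))), m) | a. Since a > 0, lcm(lcm(z, lcm(l, lcm(w, v))), m) ≤ a.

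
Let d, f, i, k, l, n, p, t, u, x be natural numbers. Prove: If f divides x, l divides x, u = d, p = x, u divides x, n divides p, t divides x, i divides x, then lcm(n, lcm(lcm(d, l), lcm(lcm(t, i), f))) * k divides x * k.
Since p = x and n divides p, n divides x. Since u = d and u divides x, d divides x. Since l divides x, lcm(d, l) divides x. Since t divides x and i divides x, lcm(t, i) divides x. Because f divides x, lcm(lcm(t, i), f) divides x. Since lcm(d, l) divides x, lcm(lcm(d, l), lcm(lcm(t, i), f)) divides x. n divides x, so lcm(n, lcm(lcm(d, l), lcm(lcm(t, i), f))) divides x. Then lcm(n, lcm(lcm(d, l), lcm(lcm(t, i), f))) * k divides x * k.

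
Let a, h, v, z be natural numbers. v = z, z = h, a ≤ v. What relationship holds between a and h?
a ≤ h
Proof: Because v = z and z = h, v = h. Since a ≤ v, a ≤ h.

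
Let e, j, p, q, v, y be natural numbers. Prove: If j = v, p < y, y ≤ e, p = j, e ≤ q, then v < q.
p = j and j = v, therefore p = v. Because p < y and y ≤ e, p < e. Since e ≤ q, p < q. p = v, so v < q.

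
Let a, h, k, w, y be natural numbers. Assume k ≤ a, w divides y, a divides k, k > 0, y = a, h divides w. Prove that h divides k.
a divides k and k > 0, hence a ≤ k. k ≤ a, so a = k. y = a and w divides y, therefore w divides a. h divides w, so h divides a. a = k, so h divides k.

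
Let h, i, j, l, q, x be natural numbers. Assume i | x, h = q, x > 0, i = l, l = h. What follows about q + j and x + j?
q + j ≤ x + j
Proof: From l = h and h = q, l = q. i = l and i | x, therefore l | x. Since l = q, q | x. Since x > 0, q ≤ x. Then q + j ≤ x + j.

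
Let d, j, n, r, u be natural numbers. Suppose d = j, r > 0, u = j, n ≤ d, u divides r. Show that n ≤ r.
d = j and n ≤ d, therefore n ≤ j. Since u = j and u divides r, j divides r. From r > 0, j ≤ r. n ≤ j, so n ≤ r.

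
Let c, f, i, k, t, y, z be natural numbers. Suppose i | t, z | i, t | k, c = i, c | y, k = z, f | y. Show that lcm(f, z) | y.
i | t and t | k, so i | k. Because k = z, i | z. Since z | i, i = z. c = i and c | y, so i | y. Because i = z, z | y. From f | y, lcm(f, z) | y.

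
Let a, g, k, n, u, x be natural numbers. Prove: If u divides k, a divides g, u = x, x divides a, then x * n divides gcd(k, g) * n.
u = x and u divides k, thus x divides k. x divides a and a divides g, hence x divides g. Since x divides k, x divides gcd(k, g). Then x * n divides gcd(k, g) * n.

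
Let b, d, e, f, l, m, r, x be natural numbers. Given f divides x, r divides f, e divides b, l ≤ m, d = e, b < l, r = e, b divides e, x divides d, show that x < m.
b divides e and e divides b, therefore b = e. r divides f and f divides x, therefore r divides x. r = e, so e divides x. d = e and x divides d, hence x divides e. e divides x, so e = x. Since b = e, b = x. b < l and l ≤ m, therefore b < m. Since b = x, x < m.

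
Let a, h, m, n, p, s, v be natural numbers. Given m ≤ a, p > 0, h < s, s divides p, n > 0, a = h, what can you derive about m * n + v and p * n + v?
m * n + v < p * n + v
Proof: a = h and m ≤ a, thus m ≤ h. Since h < s, m < s. From s divides p and p > 0, s ≤ p. Since m < s, m < p. Since n > 0, by multiplying by a positive, m * n < p * n. Then m * n + v < p * n + v.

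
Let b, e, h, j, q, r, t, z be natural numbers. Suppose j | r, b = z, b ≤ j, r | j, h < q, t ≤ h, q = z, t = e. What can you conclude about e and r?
e < r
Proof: Since j | r and r | j, j = r. t ≤ h and h < q, hence t < q. q = z, so t < z. Since t = e, e < z. b = z and b ≤ j, hence z ≤ j. From e < z, e < j. Since j = r, e < r.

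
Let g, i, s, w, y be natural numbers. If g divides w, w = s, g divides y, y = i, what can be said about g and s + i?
g divides s + i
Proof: Because w = s and g divides w, g divides s. Since y = i and g divides y, g divides i. g divides s, so g divides s + i.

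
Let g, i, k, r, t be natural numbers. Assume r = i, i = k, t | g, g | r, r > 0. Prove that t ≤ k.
Because r = i and i = k, r = k. t | g and g | r, thus t | r. r > 0, so t ≤ r. Because r = k, t ≤ k.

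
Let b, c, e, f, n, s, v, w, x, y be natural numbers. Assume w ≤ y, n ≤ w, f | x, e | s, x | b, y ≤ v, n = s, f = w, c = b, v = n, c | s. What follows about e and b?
e | b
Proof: v = n and y ≤ v, thus y ≤ n. w ≤ y, so w ≤ n. Since n ≤ w, w = n. n = s, so w = s. f | x and x | b, hence f | b. f = w, so w | b. Because w = s, s | b. From c = b and c | s, b | s. s | b, so s = b. Since e | s, e | b.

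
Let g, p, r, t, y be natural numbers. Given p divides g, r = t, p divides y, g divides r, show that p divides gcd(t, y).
Since r = t and g divides r, g divides t. p divides g, so p divides t. p divides y, so p divides gcd(t, y).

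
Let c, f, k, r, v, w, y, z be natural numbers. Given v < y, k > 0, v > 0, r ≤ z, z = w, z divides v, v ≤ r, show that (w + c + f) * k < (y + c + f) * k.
From v ≤ r and r ≤ z, v ≤ z. Because z divides v and v > 0, z ≤ v. v ≤ z, so v = z. z = w, so v = w. Because v < y, w < y. Then w + c < y + c. Then w + c + f < y + c + f. Since k > 0, by multiplying by a positive, (w + c + f) * k < (y + c + f) * k.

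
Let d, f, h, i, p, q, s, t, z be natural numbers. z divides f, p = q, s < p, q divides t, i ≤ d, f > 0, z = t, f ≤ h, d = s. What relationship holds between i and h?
i < h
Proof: d = s and i ≤ d, hence i ≤ s. p = q and s < p, hence s < q. z = t and z divides f, thus t divides f. Since q divides t, q divides f. f > 0, so q ≤ f. Because s < q, s < f. Since f ≤ h, s < h. Since i ≤ s, i < h.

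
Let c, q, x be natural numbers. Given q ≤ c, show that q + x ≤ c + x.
q ≤ c. By adding to both sides, q + x ≤ c + x.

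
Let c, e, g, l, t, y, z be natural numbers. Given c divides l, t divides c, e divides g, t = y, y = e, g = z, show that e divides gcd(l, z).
t = y and t divides c, hence y divides c. Since y = e, e divides c. Since c divides l, e divides l. g = z and e divides g, therefore e divides z. Since e divides l, e divides gcd(l, z).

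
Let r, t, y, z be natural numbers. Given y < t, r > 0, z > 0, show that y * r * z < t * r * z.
y < t and r > 0, hence y * r < t * r. Since z > 0, y * r * z < t * r * z.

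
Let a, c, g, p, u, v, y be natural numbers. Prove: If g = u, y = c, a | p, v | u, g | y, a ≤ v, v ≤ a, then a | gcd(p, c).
v ≤ a and a ≤ v, so v = a. g = u and g | y, so u | y. From v | u, v | y. Since v = a, a | y. Since y = c, a | c. a | p, so a | gcd(p, c).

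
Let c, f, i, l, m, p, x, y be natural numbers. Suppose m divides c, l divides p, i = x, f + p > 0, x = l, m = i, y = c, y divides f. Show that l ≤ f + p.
Since m = i and i = x, m = x. Since x = l, m = l. y = c and y divides f, thus c divides f. m divides c, so m divides f. m = l, so l divides f. l divides p, so l divides f + p. f + p > 0, so l ≤ f + p.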